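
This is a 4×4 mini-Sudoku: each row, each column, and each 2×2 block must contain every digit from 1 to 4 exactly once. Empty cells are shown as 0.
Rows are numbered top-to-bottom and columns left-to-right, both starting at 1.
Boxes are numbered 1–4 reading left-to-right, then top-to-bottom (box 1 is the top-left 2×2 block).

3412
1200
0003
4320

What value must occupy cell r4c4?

1

Row 4 already contains {2, 3, 4}.
Column 4 already contains {2, 3}.
Its 2×2 block (box 4) already contains {2, 3}.
The only value from 1–4 not eliminated is 1, so r4c4 = 1.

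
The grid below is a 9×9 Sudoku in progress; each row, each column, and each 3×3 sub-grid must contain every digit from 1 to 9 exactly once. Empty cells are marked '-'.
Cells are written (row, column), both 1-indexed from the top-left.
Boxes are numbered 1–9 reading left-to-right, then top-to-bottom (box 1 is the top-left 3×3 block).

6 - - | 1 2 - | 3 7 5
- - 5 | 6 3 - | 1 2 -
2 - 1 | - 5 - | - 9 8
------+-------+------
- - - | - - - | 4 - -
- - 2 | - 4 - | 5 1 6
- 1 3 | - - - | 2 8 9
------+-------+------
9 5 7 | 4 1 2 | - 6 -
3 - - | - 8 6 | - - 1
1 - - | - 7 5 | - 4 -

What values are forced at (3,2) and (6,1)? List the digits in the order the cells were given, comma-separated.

For (3,2):
  Consider where 3 can go in column 2.
  (1,2) is out (row 1 already has a 3). (2,2) is out (row 2 already has a 3). (4,2) is out (box 4 already has a 3). (5,2) is out (box 4 already has a 3). The remaining empty cells in column 2 are similarly blocked.
  So the only cell in column 2 that can hold 3 is (3,2).
  So (3,2) = 3.
For (6,1):
  Consider where 4 can go in box 4.
  (4,1) is out (row 4 already has a 4).
  (4,2) is out (row 4 already has a 4).
  (4,3) is out (row 4 already has a 4).
  (5,1) is out (row 5 already has a 4).
  (5,2) is out (row 5 already has a 4).
  So the only cell in box 4 that can hold 4 is (6,1).
  So (6,1) = 4.

3,4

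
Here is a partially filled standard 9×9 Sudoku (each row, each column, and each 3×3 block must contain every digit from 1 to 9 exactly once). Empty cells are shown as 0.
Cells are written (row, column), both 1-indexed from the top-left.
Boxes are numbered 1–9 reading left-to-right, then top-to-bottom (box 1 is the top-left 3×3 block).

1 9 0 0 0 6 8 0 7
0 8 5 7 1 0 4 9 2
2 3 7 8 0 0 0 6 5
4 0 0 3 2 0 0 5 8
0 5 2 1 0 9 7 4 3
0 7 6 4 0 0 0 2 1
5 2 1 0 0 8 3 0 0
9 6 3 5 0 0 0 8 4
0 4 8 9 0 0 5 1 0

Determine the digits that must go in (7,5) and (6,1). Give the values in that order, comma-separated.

4,3

For (7,5):
  Consider where 4 can go in box 8.
  (7,4) is out (column 4 already has a 4).
  (8,5) is out (row 8 already has a 4).
  (8,6) is out (row 8 already has a 4).
  (9,5) is out (row 9 already has a 4).
  (9,6) is out (row 9 already has a 4).
  So the only cell in box 8 that can hold 4 is (7,5).
  So (7,5) = 4.
For (6,1):
  Consider where 3 can go in column 1.
  (2,1) is out (box 1 already has a 3).
  (5,1) is out (row 5 already has a 3).
  (9,1) is out (box 7 already has a 3).
  So the only cell in column 1 that can hold 3 is (6,1).
  So (6,1) = 3.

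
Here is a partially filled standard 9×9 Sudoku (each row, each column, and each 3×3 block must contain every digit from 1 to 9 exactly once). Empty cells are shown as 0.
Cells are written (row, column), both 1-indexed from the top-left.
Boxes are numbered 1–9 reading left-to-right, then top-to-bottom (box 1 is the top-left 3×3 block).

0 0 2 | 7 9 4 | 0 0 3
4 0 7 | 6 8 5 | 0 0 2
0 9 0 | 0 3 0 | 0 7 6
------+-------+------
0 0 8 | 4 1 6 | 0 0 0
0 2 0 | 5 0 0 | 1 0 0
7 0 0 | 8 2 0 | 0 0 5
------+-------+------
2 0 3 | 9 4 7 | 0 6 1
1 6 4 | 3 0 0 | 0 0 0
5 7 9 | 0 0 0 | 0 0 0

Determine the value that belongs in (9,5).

Row 9 already contains {5, 7, 9}.
Column 5 already contains {1, 2, 3, 4, 8, 9}.
Its 3×3 block (box 8) already contains {3, 4, 7, 9}.
The only value from 1–9 not eliminated is 6, so (9,5) = 6.

6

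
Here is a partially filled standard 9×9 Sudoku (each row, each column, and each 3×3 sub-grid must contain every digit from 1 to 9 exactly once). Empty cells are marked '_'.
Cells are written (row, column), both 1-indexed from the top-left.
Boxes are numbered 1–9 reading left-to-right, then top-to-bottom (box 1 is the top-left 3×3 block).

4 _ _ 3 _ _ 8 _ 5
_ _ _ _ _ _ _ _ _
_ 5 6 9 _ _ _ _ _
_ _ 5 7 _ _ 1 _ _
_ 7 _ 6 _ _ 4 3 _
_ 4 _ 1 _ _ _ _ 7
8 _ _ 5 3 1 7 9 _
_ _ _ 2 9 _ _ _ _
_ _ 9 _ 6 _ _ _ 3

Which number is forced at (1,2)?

Cell (1,2) itself could take any of {1, 2, 9} by direct elimination.
Consider where 9 can go in row 1.
(1,3) is out (column 3 already has a 9).
(1,5) is out (column 5 already has a 9).
(1,6) is out (box 2 already has a 9).
(1,8) is out (column 8 already has a 9).
So the only cell in row 1 that can hold 9 is (1,2).
Therefore (1,2) = 9.

9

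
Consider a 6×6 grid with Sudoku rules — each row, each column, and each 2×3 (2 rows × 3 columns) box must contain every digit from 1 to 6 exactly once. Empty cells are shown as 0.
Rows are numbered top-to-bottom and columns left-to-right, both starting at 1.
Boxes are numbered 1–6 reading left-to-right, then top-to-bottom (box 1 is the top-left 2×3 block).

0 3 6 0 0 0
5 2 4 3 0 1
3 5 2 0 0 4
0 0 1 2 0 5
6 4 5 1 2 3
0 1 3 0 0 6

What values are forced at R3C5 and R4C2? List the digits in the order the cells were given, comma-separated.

1,6

For R3C5:
  Consider where 1 can go in box 4.
  R3C4 is out (column 4 already has a 1).
  R4C5 is out (row 4 already has a 1).
  So the only cell in box 4 that can hold 1 is R3C5.
  So R3C5 = 1.
For R4C2:
  Row 4 already contains {1, 2, 5}.
  Column 2 already contains {1, 2, 3, 4, 5}.
  Its 2×3 block (box 3) already contains {1, 2, 3, 5}.
  The only value from 1–6 not eliminated is 6, so R4C2 = 6.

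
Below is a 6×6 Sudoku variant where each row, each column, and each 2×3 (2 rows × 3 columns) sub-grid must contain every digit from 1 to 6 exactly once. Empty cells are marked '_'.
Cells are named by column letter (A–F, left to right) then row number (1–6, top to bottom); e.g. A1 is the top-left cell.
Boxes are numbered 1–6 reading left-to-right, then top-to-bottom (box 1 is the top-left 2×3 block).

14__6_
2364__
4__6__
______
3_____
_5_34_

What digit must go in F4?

4

Cell F4 itself could take any of {1, 2, 3, 4, 5} by direct elimination.
Consider where 4 can go in row 4.
A4 is out (column A already has a 4).
B4 is out (column B already has a 4).
C4 is out (box 3 already has a 4).
D4 is out (column D already has a 4).
E4 is out (column E already has a 4).
So the only cell in row 4 that can hold 4 is F4.
Therefore F4 = 4.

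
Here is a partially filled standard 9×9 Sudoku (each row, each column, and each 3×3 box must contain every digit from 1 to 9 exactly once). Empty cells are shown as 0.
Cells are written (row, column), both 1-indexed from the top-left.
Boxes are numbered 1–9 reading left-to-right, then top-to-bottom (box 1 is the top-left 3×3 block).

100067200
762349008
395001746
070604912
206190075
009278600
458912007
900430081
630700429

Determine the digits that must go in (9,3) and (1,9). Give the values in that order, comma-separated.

1,3

For (9,3):
  Row 9 already contains {2, 3, 4, 6, 7, 9}.
  Column 3 already contains {2, 5, 6, 8, 9}.
  Its 3×3 block (box 7) already contains {3, 4, 5, 6, 8, 9}.
  The only value from 1–9 not eliminated is 1, so (9,3) = 1.
For (1,9):
  Row 1 already contains {1, 2, 6, 7}.
  Column 9 already contains {1, 2, 5, 6, 7, 8, 9}.
  Its 3×3 block (box 3) already contains {2, 4, 6, 7, 8}.
  The only value from 1–9 not eliminated is 3, so (1,9) = 3.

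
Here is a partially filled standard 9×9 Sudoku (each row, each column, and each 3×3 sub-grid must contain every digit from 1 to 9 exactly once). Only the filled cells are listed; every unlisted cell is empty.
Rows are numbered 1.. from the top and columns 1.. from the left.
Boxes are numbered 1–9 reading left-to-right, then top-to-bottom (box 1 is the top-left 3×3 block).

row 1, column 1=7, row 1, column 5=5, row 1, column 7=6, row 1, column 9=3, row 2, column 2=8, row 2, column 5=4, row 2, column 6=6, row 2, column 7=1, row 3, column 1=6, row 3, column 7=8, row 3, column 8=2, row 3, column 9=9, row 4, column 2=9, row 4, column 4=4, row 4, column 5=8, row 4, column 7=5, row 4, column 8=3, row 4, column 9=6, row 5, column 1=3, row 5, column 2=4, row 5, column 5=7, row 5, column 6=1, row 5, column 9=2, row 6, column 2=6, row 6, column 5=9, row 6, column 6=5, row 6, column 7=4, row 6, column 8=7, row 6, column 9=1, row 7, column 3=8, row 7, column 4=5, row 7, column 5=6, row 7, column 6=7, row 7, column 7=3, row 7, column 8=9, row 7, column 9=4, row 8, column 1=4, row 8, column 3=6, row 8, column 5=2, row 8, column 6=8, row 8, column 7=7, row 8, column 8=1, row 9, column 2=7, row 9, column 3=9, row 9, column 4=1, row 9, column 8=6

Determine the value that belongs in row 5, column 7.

9

Row 5 already contains {1, 2, 3, 4, 7}.
Column 7 already contains {1, 3, 4, 5, 6, 7, 8}.
Its 3×3 block (box 6) already contains {1, 2, 3, 4, 5, 6, 7}.
The only value from 1–9 not eliminated is 9, so row 5, column 7 = 9.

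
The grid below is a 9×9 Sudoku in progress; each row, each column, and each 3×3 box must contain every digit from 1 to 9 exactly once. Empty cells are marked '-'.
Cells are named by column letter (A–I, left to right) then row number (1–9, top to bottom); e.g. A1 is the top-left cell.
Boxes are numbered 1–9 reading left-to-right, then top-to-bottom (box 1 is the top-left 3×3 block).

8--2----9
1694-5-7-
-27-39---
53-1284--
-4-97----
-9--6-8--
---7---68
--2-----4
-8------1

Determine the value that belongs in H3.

8

Cell H3 itself could take any of {1, 4, 5, 8} by direct elimination.
Consider where 8 can go in box 3.
G1 is out (row 1 already has a 8). H1 is out (row 1 already has a 8). G2 is out (column G already has a 8). I2 is out (column I already has a 8). The remaining empty cells in box 3 are similarly blocked.
So the only cell in box 3 that can hold 8 is H3.
Therefore H3 = 8.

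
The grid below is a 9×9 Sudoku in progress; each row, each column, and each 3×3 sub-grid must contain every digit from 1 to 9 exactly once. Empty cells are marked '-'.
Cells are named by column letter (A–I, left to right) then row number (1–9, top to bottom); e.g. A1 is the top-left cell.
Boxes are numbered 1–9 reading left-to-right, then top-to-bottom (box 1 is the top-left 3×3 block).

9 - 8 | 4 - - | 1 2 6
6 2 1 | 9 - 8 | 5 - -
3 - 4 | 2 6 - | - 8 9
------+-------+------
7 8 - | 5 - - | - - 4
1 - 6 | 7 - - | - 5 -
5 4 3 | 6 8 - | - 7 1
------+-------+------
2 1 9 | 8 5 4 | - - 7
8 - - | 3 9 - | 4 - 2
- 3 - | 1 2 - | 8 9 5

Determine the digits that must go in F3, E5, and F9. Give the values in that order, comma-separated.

1,4,6

For F3:
  Consider where 1 can go in box 2.
  E1 is out (row 1 already has a 1).
  F1 is out (row 1 already has a 1).
  E2 is out (row 2 already has a 1).
  So the only cell in box 2 that can hold 1 is F3.
  So F3 = 1.
For E5:
  Consider where 4 can go in row 5.
  B5 is out (column B already has a 4).
  F5 is out (column F already has a 4).
  G5 is out (column G already has a 4).
  I5 is out (column I already has a 4).
  So the only cell in row 5 that can hold 4 is E5.
  So E5 = 4.
For F9:
  Consider where 6 can go in row 9.
  A9 is out (column A already has a 6).
  C9 is out (column C already has a 6).
  So the only cell in row 9 that can hold 6 is F9.
  So F9 = 6.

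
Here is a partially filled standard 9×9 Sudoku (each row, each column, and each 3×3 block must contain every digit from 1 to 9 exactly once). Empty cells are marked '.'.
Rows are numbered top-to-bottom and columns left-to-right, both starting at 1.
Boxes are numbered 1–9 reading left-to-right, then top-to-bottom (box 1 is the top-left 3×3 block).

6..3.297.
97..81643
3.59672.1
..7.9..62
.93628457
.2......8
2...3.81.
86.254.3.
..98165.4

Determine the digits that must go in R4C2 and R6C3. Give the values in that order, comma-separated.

8,6

For R4C2:
  Consider where 8 can go in row 4.
  R4C1 is out (column 1 already has a 8).
  R4C4 is out (column 4 already has a 8).
  R4C6 is out (column 6 already has a 8).
  R4C7 is out (column 7 already has a 8).
  So the only cell in row 4 that can hold 8 is R4C2.
  So R4C2 = 8.
For R6C3:
  Consider where 6 can go in row 6.
  R6C1 is out (column 1 already has a 6). R6C4 is out (column 4 already has a 6). R6C5 is out (column 5 already has a 6). R6C6 is out (column 6 already has a 6). The remaining empty cells in row 6 are similarly blocked.
  So the only cell in row 6 that can hold 6 is R6C3.
  So R6C3 = 6.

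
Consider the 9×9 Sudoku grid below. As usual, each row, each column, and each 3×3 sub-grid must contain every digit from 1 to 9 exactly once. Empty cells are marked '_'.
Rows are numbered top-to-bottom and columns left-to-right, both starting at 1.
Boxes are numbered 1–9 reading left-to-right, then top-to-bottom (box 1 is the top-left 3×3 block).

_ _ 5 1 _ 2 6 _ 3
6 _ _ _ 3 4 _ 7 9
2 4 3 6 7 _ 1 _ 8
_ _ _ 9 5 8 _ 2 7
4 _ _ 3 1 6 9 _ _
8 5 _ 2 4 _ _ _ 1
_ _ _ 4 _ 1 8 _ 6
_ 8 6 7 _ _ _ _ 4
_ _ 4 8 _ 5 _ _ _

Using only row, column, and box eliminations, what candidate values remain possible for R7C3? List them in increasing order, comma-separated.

2,7,9

Row 7 already contains {1, 4, 6, 8}.
Column 3 already contains {3, 4, 5, 6}.
Its 3×3 block (box 7) already contains {4, 6, 8}.
Removing those from 1–9 leaves {2, 7, 9} as the candidates for R7C3.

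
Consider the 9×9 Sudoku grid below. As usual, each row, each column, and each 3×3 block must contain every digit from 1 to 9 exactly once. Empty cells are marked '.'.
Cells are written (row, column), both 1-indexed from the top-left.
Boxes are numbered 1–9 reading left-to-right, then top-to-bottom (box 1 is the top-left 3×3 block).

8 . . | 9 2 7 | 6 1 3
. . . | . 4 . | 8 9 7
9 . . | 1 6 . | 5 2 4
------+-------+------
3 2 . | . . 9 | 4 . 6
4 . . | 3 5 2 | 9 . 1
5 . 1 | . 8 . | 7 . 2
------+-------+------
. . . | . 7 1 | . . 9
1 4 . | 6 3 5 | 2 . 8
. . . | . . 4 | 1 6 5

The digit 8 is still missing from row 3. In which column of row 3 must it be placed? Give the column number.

6

Consider where 8 can go in row 3.
(3,2) is out (box 1 already has a 8).
(3,3) is out (box 1 already has a 8).
So the only cell in row 3 that can hold 8 is (3,6).
That is column 6.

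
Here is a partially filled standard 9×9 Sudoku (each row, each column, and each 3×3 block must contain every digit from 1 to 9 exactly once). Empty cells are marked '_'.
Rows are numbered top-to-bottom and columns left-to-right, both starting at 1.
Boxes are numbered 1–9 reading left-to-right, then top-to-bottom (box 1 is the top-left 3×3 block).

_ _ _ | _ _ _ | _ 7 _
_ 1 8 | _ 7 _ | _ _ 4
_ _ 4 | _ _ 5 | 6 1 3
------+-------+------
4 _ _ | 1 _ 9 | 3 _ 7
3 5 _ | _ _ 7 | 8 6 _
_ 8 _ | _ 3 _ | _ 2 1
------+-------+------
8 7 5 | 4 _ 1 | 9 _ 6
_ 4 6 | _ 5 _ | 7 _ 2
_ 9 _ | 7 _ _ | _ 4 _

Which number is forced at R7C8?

3

Row 7 already contains {1, 4, 5, 6, 7, 8, 9}.
Column 8 already contains {1, 2, 4, 6, 7}.
Its 3×3 block (box 9) already contains {2, 4, 6, 7, 9}.
The only value from 1–9 not eliminated is 3, so R7C8 = 3.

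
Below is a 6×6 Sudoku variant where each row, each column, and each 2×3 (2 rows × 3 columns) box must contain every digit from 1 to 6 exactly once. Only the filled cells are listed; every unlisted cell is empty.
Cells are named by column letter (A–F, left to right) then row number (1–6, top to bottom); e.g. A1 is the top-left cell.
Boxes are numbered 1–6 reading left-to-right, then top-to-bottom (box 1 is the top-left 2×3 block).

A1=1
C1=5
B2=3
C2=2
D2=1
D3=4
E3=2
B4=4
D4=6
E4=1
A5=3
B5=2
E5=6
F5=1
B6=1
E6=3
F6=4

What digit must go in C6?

6

Row 6 already contains {1, 3, 4}.
Column C already contains {2, 5}.
Its 2×3 block (box 5) already contains {1, 2, 3}.
The only value from 1–6 not eliminated is 6, so C6 = 6.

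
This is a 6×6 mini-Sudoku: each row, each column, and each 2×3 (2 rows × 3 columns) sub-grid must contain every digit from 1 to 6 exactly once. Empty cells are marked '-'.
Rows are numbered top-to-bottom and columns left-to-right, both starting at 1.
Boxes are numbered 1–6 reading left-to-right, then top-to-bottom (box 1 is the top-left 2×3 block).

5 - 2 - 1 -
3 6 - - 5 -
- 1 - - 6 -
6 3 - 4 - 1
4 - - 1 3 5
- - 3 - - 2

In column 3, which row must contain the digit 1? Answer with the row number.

2

Consider where 1 can go in column 3.
r3c3 is out (row 3 already has a 1).
r4c3 is out (row 4 already has a 1).
r5c3 is out (row 5 already has a 1).
So the only cell in column 3 that can hold 1 is r2c3.
That is row 2.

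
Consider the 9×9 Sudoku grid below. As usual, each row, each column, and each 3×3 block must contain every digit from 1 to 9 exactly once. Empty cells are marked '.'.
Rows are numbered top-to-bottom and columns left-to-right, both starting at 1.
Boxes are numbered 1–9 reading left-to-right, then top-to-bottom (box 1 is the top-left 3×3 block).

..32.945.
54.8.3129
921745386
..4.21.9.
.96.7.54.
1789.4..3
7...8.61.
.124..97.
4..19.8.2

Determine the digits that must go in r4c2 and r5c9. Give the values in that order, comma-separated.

5,1

For r4c2:
  Consider where 5 can go in box 4.
  r4c1 is out (column 1 already has a 5).
  r5c1 is out (row 5 already has a 5).
  So the only cell in box 4 that can hold 5 is r4c2.
  So r4c2 = 5.
For r5c9:
  Consider where 1 can go in column 9.
  r1c9 is out (box 3 already has a 1).
  r4c9 is out (row 4 already has a 1).
  r7c9 is out (row 7 already has a 1).
  r8c9 is out (row 8 already has a 1).
  So the only cell in column 9 that can hold 1 is r5c9.
  So r5c9 = 1.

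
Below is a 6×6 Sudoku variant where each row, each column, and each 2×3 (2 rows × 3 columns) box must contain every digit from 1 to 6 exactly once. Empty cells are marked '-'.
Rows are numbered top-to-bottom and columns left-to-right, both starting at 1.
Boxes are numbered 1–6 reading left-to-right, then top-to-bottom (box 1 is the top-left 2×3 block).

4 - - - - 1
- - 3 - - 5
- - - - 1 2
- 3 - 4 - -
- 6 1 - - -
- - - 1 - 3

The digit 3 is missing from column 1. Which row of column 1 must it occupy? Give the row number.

5

Consider where 3 can go in column 1.
r2c1 is out (row 2 already has a 3).
r3c1 is out (box 3 already has a 3).
r4c1 is out (row 4 already has a 3).
r6c1 is out (row 6 already has a 3).
So the only cell in column 1 that can hold 3 is r5c1.
That is row 5.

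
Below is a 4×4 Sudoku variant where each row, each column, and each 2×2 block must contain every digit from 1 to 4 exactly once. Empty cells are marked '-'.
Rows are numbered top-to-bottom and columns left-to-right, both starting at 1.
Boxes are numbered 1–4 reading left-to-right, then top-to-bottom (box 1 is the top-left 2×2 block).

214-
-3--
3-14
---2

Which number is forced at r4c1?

Cell r4c1 itself could take any of {1, 4} by direct elimination.
Consider where 1 can go in column 1.
r2c1 is out (box 1 already has a 1).
So the only cell in column 1 that can hold 1 is r4c1.
Therefore r4c1 = 1.

1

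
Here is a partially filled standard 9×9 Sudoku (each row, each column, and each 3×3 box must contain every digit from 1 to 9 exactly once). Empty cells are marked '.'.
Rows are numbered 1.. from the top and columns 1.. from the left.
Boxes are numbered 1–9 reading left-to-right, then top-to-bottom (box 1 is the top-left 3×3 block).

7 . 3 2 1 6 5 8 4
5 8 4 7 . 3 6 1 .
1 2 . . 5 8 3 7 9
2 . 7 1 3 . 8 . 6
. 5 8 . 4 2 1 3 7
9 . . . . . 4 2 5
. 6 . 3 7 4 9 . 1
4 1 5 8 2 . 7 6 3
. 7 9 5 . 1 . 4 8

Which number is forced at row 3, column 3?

6

Row 3 already contains {1, 2, 3, 5, 7, 8, 9}.
Column 3 already contains {3, 4, 5, 7, 8, 9}.
Its 3×3 block (box 1) already contains {1, 2, 3, 4, 5, 7, 8}.
The only value from 1–9 not eliminated is 6, so row 3, column 3 = 6.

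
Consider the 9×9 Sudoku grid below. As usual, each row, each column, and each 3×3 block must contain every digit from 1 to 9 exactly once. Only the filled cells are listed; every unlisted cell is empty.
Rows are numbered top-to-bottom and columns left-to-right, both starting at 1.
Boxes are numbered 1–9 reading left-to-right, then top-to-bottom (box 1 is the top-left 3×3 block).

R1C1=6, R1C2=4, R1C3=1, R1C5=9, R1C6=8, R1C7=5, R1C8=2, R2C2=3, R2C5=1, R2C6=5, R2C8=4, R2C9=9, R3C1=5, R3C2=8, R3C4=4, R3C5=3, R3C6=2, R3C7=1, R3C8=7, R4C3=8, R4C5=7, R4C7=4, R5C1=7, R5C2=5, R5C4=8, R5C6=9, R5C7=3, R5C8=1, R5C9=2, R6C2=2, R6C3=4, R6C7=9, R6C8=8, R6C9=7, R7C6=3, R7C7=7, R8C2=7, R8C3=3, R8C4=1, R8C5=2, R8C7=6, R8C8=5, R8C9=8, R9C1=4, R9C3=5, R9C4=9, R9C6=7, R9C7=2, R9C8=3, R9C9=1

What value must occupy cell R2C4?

Cell R2C4 itself could take any of {6, 7} by direct elimination.
Consider where 6 can go in box 2.
R1C4 is out (row 1 already has a 6).
So the only cell in box 2 that can hold 6 is R2C4.
Therefore R2C4 = 6.

6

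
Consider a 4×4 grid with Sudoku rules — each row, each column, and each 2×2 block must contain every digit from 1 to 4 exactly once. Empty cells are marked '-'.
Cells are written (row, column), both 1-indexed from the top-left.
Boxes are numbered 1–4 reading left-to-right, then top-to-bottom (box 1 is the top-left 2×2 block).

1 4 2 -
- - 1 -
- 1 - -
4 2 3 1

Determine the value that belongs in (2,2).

3

Row 2 already contains {1}.
Column 2 already contains {1, 2, 4}.
Its 2×2 block (box 1) already contains {1, 4}.
The only value from 1–4 not eliminated is 3, so (2,2) = 3.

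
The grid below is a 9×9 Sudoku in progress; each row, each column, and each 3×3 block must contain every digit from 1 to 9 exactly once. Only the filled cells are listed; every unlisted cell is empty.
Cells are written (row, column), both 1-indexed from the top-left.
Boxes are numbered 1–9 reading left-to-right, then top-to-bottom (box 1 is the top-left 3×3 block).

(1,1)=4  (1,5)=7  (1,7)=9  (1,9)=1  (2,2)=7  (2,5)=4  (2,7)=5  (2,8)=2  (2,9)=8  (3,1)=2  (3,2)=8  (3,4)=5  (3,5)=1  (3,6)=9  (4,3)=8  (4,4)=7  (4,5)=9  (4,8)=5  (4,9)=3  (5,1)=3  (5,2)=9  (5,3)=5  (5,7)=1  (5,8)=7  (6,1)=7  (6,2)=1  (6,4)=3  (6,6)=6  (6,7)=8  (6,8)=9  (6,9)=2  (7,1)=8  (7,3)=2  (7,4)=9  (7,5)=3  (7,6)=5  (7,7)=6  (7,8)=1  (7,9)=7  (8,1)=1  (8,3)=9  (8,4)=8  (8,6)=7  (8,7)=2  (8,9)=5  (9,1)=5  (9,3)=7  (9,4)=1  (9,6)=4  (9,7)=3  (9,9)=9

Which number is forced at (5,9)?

6

Cell (5,9) itself could take any of {4, 6} by direct elimination.
Consider where 6 can go in box 6.
(4,7) is out (column 7 already has a 6).
So the only cell in box 6 that can hold 6 is (5,9).
Therefore (5,9) = 6.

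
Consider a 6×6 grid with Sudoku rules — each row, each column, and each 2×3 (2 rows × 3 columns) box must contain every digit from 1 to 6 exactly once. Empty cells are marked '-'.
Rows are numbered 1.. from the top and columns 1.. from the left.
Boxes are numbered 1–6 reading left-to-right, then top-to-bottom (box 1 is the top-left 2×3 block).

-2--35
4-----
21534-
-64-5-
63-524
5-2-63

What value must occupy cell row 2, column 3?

3

Cell row 2, column 3 itself could take any of {1, 3, 6} by direct elimination.
Consider where 3 can go in row 2.
row 2, column 2 is out (column 2 already has a 3).
row 2, column 4 is out (column 4 already has a 3).
row 2, column 5 is out (column 5 already has a 3).
row 2, column 6 is out (column 6 already has a 3).
So the only cell in row 2 that can hold 3 is row 2, column 3.
Therefore row 2, column 3 = 3.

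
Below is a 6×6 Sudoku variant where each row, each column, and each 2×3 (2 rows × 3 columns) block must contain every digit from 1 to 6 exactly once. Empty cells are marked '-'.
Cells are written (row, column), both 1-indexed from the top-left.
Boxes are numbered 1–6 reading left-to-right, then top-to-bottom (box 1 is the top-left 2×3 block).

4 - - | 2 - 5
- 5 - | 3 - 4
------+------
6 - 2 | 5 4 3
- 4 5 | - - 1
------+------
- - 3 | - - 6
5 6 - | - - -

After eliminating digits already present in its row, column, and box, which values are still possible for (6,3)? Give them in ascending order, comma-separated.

Row 6 already contains {5, 6}.
Column 3 already contains {2, 3, 5}.
Its 2×3 block (box 5) already contains {3, 5, 6}.
Removing those from 1–6 leaves {1, 4} as the candidates for (6,3).

1,4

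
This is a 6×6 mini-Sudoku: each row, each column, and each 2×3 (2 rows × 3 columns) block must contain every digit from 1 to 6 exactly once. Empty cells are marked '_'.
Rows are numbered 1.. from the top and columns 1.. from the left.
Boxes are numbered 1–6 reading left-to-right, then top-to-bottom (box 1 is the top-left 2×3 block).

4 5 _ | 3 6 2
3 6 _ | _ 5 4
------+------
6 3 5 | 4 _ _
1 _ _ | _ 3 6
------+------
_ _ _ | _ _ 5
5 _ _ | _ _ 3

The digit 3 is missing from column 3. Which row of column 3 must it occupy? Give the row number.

Consider where 3 can go in column 3.
row 1, column 3 is out (row 1 already has a 3).
row 2, column 3 is out (row 2 already has a 3).
row 4, column 3 is out (row 4 already has a 3).
row 6, column 3 is out (row 6 already has a 3).
So the only cell in column 3 that can hold 3 is row 5, column 3.
That is row 5.

5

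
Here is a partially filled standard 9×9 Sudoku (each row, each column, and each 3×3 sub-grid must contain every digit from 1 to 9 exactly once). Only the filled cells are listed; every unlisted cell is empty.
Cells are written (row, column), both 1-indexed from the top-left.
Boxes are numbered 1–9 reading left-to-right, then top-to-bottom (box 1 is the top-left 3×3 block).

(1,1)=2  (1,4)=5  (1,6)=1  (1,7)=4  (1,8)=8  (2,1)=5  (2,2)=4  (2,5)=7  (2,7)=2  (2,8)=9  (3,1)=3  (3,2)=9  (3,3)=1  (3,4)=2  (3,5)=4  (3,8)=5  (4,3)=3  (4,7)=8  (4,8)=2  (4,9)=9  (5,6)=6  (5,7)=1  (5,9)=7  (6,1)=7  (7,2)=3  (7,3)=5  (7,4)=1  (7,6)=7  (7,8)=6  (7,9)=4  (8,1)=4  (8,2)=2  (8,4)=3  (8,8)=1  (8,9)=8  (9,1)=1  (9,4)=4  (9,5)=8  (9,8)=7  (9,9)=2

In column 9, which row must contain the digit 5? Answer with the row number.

6

Consider where 5 can go in column 9.
(1,9) is out (row 1 already has a 5).
(2,9) is out (row 2 already has a 5).
(3,9) is out (row 3 already has a 5).
So the only cell in column 9 that can hold 5 is (6,9).
That is row 6.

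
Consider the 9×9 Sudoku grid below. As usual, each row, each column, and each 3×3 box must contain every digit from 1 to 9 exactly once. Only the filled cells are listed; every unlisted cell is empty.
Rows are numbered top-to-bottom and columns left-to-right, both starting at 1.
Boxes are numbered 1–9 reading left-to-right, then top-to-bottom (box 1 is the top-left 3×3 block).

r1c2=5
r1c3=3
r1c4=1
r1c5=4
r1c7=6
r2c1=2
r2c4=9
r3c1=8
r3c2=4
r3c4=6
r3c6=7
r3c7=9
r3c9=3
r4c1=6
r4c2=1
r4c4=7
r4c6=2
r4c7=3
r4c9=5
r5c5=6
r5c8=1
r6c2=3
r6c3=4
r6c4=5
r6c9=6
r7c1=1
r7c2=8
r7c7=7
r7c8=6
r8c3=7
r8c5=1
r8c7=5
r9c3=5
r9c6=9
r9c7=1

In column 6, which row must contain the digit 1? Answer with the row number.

6

Consider where 1 can go in column 6.
r1c6 is out (row 1 already has a 1).
r2c6 is out (box 2 already has a 1).
r5c6 is out (row 5 already has a 1).
r7c6 is out (row 7 already has a 1).
r8c6 is out (row 8 already has a 1).
So the only cell in column 6 that can hold 1 is r6c6.
That is row 6.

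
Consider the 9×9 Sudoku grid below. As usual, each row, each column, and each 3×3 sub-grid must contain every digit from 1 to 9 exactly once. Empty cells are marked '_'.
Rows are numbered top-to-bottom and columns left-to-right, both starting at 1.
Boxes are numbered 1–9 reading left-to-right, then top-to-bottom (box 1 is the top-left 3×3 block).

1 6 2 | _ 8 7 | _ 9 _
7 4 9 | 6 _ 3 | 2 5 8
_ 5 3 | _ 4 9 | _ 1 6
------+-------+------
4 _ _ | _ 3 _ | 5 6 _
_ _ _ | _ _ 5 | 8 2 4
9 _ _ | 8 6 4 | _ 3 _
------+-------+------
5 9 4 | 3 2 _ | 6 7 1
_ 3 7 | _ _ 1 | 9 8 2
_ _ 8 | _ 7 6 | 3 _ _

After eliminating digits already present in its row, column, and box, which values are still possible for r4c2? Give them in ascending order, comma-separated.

Row 4 already contains {3, 4, 5, 6}.
Column 2 already contains {3, 4, 5, 6, 9}.
Its 3×3 block (box 4) already contains {4, 9}.
Removing those from 1–9 leaves {1, 2, 7, 8} as the candidates for r4c2.

1,2,7,8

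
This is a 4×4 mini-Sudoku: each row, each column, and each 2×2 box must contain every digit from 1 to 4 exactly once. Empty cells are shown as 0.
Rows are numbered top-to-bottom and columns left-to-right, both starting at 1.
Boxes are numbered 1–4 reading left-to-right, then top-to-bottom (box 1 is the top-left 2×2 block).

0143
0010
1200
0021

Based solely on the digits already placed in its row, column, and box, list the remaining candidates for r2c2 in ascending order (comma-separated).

3,4

Row 2 already contains {1}.
Column 2 already contains {1, 2}.
Its 2×2 block (box 1) already contains {1}.
Removing those from 1–4 leaves {3, 4} as the candidates for r2c2.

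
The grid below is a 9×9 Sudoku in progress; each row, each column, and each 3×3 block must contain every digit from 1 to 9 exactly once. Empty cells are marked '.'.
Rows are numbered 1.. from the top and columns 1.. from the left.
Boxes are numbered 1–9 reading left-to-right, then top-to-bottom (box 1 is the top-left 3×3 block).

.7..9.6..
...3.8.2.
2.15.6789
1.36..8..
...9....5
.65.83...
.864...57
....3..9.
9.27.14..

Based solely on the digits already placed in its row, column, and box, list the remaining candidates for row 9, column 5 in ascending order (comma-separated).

5,6

Row 9 already contains {1, 2, 4, 7, 9}.
Column 5 already contains {3, 8, 9}.
Its 3×3 block (box 8) already contains {1, 3, 4, 7}.
Removing those from 1–9 leaves {5, 6} as the candidates for row 9, column 5.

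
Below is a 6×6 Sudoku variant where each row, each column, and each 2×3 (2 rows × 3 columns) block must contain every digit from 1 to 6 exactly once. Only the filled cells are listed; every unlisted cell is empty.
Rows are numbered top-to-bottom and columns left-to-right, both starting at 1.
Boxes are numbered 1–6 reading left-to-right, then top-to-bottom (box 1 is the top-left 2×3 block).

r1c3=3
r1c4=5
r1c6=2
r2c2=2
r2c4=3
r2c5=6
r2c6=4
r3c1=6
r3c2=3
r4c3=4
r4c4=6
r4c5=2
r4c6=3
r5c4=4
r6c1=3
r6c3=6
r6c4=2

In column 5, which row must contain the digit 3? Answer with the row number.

5

Consider where 3 can go in column 5.
r1c5 is out (row 1 already has a 3).
r3c5 is out (row 3 already has a 3).
r6c5 is out (row 6 already has a 3).
So the only cell in column 5 that can hold 3 is r5c5.
That is row 5.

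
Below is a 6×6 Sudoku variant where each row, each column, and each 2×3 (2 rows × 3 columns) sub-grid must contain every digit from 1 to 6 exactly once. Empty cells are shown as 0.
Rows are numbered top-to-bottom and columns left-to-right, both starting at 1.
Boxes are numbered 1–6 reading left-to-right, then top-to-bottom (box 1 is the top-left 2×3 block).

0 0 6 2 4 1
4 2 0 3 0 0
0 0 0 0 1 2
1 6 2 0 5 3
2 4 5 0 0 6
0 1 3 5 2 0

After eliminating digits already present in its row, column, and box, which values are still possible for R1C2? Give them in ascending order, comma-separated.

3,5

Row 1 already contains {1, 2, 4, 6}.
Column 2 already contains {1, 2, 4, 6}.
Its 2×3 block (box 1) already contains {2, 4, 6}.
Removing those from 1–6 leaves {3, 5} as the candidates for R1C2.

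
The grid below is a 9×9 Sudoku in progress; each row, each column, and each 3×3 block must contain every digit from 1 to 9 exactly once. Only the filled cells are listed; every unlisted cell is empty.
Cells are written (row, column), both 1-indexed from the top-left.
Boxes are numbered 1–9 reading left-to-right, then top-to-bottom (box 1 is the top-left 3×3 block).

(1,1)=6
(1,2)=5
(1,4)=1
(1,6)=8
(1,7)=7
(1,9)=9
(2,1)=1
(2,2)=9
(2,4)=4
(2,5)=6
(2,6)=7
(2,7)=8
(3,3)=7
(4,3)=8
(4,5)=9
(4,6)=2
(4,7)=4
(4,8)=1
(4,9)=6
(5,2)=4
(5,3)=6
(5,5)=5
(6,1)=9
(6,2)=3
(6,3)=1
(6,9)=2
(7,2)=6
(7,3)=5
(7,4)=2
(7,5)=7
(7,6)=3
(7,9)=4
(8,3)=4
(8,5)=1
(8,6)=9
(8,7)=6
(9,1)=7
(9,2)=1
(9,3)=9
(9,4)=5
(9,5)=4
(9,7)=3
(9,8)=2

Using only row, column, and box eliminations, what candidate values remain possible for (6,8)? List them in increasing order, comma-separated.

Row 6 already contains {1, 2, 3, 9}.
Column 8 already contains {1, 2}.
Its 3×3 block (box 6) already contains {1, 2, 4, 6}.
Removing those from 1–9 leaves {5, 7, 8} as the candidates for (6,8).

5,7,8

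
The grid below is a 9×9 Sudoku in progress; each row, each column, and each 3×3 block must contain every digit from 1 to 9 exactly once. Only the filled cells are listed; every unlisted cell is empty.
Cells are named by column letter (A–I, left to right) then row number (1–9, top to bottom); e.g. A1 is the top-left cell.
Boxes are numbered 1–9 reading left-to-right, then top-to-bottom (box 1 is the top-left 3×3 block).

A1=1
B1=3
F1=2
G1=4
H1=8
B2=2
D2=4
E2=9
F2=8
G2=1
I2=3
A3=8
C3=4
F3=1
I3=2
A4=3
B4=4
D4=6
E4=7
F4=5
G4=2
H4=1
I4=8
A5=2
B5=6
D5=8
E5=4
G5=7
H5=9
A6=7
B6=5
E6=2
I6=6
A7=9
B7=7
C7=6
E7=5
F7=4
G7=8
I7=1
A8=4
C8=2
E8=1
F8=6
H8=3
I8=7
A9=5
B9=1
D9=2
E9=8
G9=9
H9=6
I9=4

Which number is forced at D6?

1

Cell D6 itself could take any of {1, 3, 9} by direct elimination.
Consider where 1 can go in box 5.
F5 is out (column F already has a 1).
F6 is out (column F already has a 1).
So the only cell in box 5 that can hold 1 is D6.
Therefore D6 = 1.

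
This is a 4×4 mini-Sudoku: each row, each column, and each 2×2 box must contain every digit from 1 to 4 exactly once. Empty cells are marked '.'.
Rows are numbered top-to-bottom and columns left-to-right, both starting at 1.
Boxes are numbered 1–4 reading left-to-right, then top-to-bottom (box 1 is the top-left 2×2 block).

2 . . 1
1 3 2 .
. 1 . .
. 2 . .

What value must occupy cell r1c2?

4

Row 1 already contains {1, 2}.
Column 2 already contains {1, 2, 3}.
Its 2×2 block (box 1) already contains {1, 2, 3}.
The only value from 1–4 not eliminated is 4, so r1c2 = 4.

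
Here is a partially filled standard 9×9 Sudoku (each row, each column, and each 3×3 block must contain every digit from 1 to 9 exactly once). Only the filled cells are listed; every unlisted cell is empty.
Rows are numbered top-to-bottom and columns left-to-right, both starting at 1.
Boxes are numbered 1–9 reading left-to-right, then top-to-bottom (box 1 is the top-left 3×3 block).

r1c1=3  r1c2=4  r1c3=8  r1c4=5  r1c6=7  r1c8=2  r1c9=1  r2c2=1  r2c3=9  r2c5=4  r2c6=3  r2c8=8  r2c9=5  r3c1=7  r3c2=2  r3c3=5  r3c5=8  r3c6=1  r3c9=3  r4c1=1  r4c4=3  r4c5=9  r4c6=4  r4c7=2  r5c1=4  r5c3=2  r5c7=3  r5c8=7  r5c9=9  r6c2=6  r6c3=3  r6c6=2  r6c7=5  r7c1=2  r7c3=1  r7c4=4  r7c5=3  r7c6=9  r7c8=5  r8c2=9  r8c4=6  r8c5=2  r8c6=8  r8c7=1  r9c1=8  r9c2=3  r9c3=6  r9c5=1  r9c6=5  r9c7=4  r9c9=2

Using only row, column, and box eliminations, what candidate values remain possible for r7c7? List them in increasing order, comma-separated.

Row 7 already contains {1, 2, 3, 4, 5, 9}.
Column 7 already contains {1, 2, 3, 4, 5}.
Its 3×3 block (box 9) already contains {1, 2, 4, 5}.
Removing those from 1–9 leaves {6, 7, 8} as the candidates for r7c7.

6,7,8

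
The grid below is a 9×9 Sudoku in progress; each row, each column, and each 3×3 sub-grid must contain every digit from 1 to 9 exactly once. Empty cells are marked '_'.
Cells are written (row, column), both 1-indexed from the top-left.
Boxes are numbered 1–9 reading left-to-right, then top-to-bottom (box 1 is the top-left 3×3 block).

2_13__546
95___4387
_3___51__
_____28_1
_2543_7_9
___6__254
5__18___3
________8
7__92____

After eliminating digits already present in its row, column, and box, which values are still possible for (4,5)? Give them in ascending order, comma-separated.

Row 4 already contains {1, 2, 8}.
Column 5 already contains {2, 3, 8}.
Its 3×3 block (box 5) already contains {2, 3, 4, 6}.
Removing those from 1–9 leaves {5, 7, 9} as the candidates for (4,5).

5,7,9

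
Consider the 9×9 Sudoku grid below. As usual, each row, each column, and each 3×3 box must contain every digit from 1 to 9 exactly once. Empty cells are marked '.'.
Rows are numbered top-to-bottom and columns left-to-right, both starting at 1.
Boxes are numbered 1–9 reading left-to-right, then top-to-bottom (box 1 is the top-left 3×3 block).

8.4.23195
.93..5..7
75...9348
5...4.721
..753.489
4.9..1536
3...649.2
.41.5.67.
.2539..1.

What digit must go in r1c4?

Cell r1c4 itself could take any of {6, 7} by direct elimination.
Consider where 7 can go in box 2.
r2c4 is out (row 2 already has a 7).
r2c5 is out (row 2 already has a 7).
r3c4 is out (row 3 already has a 7).
r3c5 is out (row 3 already has a 7).
So the only cell in box 2 that can hold 7 is r1c4.
Therefore r1c4 = 7.

7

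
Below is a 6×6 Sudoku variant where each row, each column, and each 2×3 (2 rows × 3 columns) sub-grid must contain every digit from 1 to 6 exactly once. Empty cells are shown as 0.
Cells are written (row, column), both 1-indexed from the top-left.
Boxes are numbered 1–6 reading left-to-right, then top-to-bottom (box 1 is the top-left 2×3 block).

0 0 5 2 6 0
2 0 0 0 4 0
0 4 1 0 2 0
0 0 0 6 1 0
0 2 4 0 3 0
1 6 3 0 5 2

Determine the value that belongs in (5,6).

Cell (5,6) itself could take any of {1, 6} by direct elimination.
Consider where 6 can go in column 6.
(1,6) is out (row 1 already has a 6).
(2,6) is out (box 2 already has a 6).
(3,6) is out (box 4 already has a 6).
(4,6) is out (row 4 already has a 6).
So the only cell in column 6 that can hold 6 is (5,6).
Therefore (5,6) = 6.

6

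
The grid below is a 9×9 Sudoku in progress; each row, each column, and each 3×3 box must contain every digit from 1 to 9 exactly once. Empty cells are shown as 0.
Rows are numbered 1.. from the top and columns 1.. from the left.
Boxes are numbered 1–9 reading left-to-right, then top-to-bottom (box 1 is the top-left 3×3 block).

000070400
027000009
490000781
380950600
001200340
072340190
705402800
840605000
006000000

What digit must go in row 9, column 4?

7

Cell row 9, column 4 itself could take any of {1, 7, 8} by direct elimination.
Consider where 7 can go in column 4.
row 1, column 4 is out (row 1 already has a 7).
row 2, column 4 is out (row 2 already has a 7).
row 3, column 4 is out (row 3 already has a 7).
So the only cell in column 4 that can hold 7 is row 9, column 4.
Therefore row 9, column 4 = 7.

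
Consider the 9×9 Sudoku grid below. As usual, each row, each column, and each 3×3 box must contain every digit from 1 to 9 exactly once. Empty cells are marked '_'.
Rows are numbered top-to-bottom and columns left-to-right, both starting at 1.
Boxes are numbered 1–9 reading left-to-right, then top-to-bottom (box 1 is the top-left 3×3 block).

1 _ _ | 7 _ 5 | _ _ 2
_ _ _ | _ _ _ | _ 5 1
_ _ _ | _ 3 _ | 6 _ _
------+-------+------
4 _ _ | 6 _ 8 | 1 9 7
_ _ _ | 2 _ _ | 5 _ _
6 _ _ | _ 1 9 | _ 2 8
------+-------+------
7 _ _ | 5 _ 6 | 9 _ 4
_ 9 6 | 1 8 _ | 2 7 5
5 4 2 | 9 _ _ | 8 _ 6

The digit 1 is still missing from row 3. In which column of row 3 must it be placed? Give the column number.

6

Consider where 1 can go in row 3.
r3c1 is out (column 1 already has a 1). r3c2 is out (box 1 already has a 1). r3c3 is out (box 1 already has a 1). r3c4 is out (column 4 already has a 1). The remaining empty cells in row 3 are similarly blocked.
So the only cell in row 3 that can hold 1 is r3c6.
That is column 6.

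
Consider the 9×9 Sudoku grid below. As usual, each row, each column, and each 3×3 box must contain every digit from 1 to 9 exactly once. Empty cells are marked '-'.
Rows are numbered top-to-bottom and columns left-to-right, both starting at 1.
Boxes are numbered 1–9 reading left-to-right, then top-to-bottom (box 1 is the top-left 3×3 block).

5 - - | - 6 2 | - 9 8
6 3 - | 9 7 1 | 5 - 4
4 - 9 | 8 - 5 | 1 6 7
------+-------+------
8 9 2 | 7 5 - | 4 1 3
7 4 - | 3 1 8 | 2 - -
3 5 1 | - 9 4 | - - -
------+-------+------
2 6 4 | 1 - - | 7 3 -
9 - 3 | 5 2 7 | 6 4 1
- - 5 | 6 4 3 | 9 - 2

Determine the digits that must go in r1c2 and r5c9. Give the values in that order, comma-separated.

1,9

For r1c2:
  Consider where 1 can go in box 1.
  r1c3 is out (column 3 already has a 1).
  r2c3 is out (row 2 already has a 1).
  r3c2 is out (row 3 already has a 1).
  So the only cell in box 1 that can hold 1 is r1c2.
  So r1c2 = 1.
For r5c9:
  Consider where 9 can go in box 6.
  r5c8 is out (column 8 already has a 9).
  r6c7 is out (row 6 already has a 9).
  r6c8 is out (row 6 already has a 9).
  r6c9 is out (row 6 already has a 9).
  So the only cell in box 6 that can hold 9 is r5c9.
  So r5c9 = 9.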